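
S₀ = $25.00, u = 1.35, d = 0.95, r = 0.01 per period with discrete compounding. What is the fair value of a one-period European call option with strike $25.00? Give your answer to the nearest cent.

Risk-neutral probability p = (1 + 0.01 − 0.95)/(1.35 − 0.95) = 0.0600/0.4000 = 0.1500
Terminal stock prices: S_u = 33.75, S_d = 23.75
Terminal payoffs (S − K): max(8.75, 0) = 8.75, max(-1.25, 0) = 0
Node 0 (S = 25): V_0 = 1/1.01·[0.1500·8.7500 + 0.8500·0.0000] = 1.2995

$1.30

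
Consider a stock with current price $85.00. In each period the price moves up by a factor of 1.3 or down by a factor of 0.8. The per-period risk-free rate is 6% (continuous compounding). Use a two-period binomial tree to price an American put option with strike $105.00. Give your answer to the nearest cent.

$20.27

Risk-neutral probability p = (e^0.06 − 0.8)/(1.3 − 0.8) = 0.2618/0.5000 = 0.5237
Terminal stock prices: S_uu = 143.7, S_ud = 88.4, S_dd = 54.4
Terminal payoffs (K − S): max(-38.65, 0) = 0, max(16.6, 0) = 16.6, max(50.6, 0) = 50.6
Node u (S = 110.5): continuation = e^(−0.06)·[0.5237·0.0000 + 0.4763·16.6000] = 7.4466; exercise value = 0.0000 ≤ continuation, so V_u = 7.4466
Node d (S = 68): continuation = e^(−0.06)·[0.5237·16.6000 + 0.4763·50.6000] = 30.8853; exercise value = 37.0000 > continuation, so V_d = 37.0000 (exercise)
Node 0 (S = 85): continuation = e^(−0.06)·[0.5237·7.4466 + 0.4763·37.0000] = 20.2702; exercise value = 20.0000 ≤ continuation, so V_0 = 20.2702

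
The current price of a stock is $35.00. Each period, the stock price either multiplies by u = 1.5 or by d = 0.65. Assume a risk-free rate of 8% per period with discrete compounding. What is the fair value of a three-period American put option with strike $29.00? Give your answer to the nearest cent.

$4.31

Risk-neutral probability p = (1 + 0.08 − 0.65)/(1.5 − 0.65) = 0.4300/0.8500 = 0.5059
Terminal stock prices: S_uuu = 118.1, S_uud = 51.19, S_udd = 22.18, S_ddd = 9.612
Terminal payoffs (K − S): max(-89.12, 0) = 0, max(-22.19, 0) = 0, max(6.819, 0) = 6.819, max(19.39, 0) = 19.39
Node uu (S = 78.75): continuation = 1/1.08·[0.5059·0.0000 + 0.4941·0.0000] = 0.0000; exercise value = 0.0000 ≤ continuation, so V_uu = 0.0000
Node ud (S = 34.12): continuation = 1/1.08·[0.5059·0.0000 + 0.4941·6.8187] = 3.1197; exercise value = 0.0000 ≤ continuation, so V_ud = 3.1197
Node dd (S = 14.79): continuation = 1/1.08·[0.5059·6.8187 + 0.4941·19.3881] = 12.0644; exercise value = 14.2125 > continuation, so V_dd = 14.2125 (exercise)
Node u (S = 52.5): continuation = 1/1.08·[0.5059·0.0000 + 0.4941·3.1197] = 1.4273; exercise value = 0.0000 ≤ continuation, so V_u = 1.4273
Node d (S = 22.75): continuation = 1/1.08·[0.5059·3.1197 + 0.4941·14.2125] = 7.9637; exercise value = 6.2500 ≤ continuation, so V_d = 7.9637
Node 0 (S = 35): continuation = 1/1.08·[0.5059·1.4273 + 0.4941·7.9637] = 4.3121; exercise value = 0.0000 ≤ continuation, so V_0 = 4.3121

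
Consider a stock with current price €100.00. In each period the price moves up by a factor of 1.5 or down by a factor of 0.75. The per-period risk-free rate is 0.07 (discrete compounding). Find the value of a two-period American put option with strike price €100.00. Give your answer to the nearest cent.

Risk-neutral probability p = (1 + 0.07 − 0.75)/(1.5 − 0.75) = 0.3200/0.7500 = 0.4267
Terminal stock prices: S_uu = 225, S_ud = 112.5, S_dd = 56.25
Terminal payoffs (K − S): max(-125, 0) = 0, max(-12.5, 0) = 0, max(43.75, 0) = 43.75
Node u (S = 150): continuation = 1/1.07·[0.4267·0.0000 + 0.5733·0.0000] = 0.0000; exercise value = 0.0000 ≤ continuation, so V_u = 0.0000
Node d (S = 75): continuation = 1/1.07·[0.4267·0.0000 + 0.5733·43.7500] = 23.4424; exercise value = 25.0000 > continuation, so V_d = 25.0000 (exercise)
Node 0 (S = 100): continuation = 1/1.07·[0.4267·0.0000 + 0.5733·25.0000] = 13.3956; exercise value = 0.0000 ≤ continuation, so V_0 = 13.3956

€13.40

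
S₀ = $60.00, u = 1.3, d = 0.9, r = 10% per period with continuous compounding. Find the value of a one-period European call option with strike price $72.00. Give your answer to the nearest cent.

Risk-neutral probability p = (e^0.1 − 0.9)/(1.3 − 0.9) = 0.2052/0.4000 = 0.5129
Terminal stock prices: S_u = 78, S_d = 54
Terminal payoffs (S − K): max(6, 0) = 6, max(-18, 0) = 0
Node 0 (S = 60): V_0 = e^(−0.1)·[0.5129·6.0000 + 0.4871·0.0000] = 2.7847

$2.78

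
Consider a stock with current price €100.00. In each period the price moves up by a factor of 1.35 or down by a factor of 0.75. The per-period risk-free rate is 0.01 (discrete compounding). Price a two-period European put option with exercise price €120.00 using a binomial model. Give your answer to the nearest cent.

€29.09

Risk-neutral probability p = (1 + 0.01 − 0.75)/(1.35 − 0.75) = 0.2600/0.6000 = 0.4333
Terminal stock prices: S_uu = 182.3, S_ud = 101.2, S_dd = 56.25
Terminal payoffs (K − S): max(-62.25, 0) = 0, max(18.75, 0) = 18.75, max(63.75, 0) = 63.75
Node u (S = 135): V_u = 1/1.01·[0.4333·0.0000 + 0.5667·18.7500] = 10.5198
Node d (S = 75): V_d = 1/1.01·[0.4333·18.7500 + 0.5667·63.7500] = 43.8119
Node 0 (S = 100): V_0 = 1/1.01·[0.4333·10.5198 + 0.5667·43.8119] = 29.0944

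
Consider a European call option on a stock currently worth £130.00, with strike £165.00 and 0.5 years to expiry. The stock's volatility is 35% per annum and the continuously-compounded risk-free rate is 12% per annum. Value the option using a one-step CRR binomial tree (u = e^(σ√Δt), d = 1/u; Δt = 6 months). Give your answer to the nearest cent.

CRR parameters: u = e^(σ√Δt) = e^(0.35·√0.5) = 1.2808, d = 1/u = 0.7808
Per-period rate: rΔt = 0.12·0.5 = 0.06, so R = e^0.06 = 1.0618
Risk-neutral probability p = (e^0.06 − 0.7808)/(1.2808 − 0.7808) = 0.2811/0.5000 = 0.5621
Terminal stock prices: S_u = 166.5, S_d = 101.5
Terminal payoffs (S − K): max(1.504, 0) = 1.504, max(-63.5, 0) = 0
Node 0 (S = 130): V_0 = e^(−0.06)·[0.5621·1.5044 + 0.4379·0.0000] = 0.7964

£0.80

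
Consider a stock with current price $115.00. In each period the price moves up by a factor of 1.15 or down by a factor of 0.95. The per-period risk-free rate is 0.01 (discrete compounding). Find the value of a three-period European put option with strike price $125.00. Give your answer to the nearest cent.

Risk-neutral probability p = (1 + 0.01 − 0.95)/(1.15 − 0.95) = 0.0600/0.2000 = 0.3000
Terminal stock prices: S_uuu = 174.9, S_uud = 144.5, S_udd = 119.4, S_ddd = 98.6
Terminal payoffs (K − S): max(-49.9, 0) = 0, max(-19.48, 0) = 0, max(5.644, 0) = 5.644, max(26.4, 0) = 26.4
Node uu (S = 152.1): V_uu = 1/1.01·[0.3000·0.0000 + 0.7000·0.0000] = 0.0000
Node ud (S = 125.6): V_ud = 1/1.01·[0.3000·0.0000 + 0.7000·5.6444] = 3.9119
Node dd (S = 103.8): V_dd = 1/1.01·[0.3000·5.6444 + 0.7000·26.4019] = 19.9749
Node u (S = 132.2): V_u = 1/1.01·[0.3000·0.0000 + 0.7000·3.9119] = 2.7112
Node d (S = 109.2): V_d = 1/1.01·[0.3000·3.9119 + 0.7000·19.9749] = 15.0059
Node 0 (S = 115): V_0 = 1/1.01·[0.3000·2.7112 + 0.7000·15.0059] = 11.2055

$11.21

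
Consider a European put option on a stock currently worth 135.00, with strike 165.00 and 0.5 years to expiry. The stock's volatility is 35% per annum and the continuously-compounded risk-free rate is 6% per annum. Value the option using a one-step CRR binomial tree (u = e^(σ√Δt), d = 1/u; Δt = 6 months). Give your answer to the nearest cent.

CRR parameters: u = e^(σ√Δt) = e^(0.35·√0.5) = 1.2808, d = 1/u = 0.7808
Per-period rate: rΔt = 0.06·0.5 = 0.03, so R = e^0.03 = 1.0305
Risk-neutral probability p = (e^0.03 − 0.7808)/(1.2808 − 0.7808) = 0.2497/0.5000 = 0.4993
Terminal stock prices: S_u = 172.9, S_d = 105.4
Terminal payoffs (K − S): max(-7.908, 0) = 0, max(59.6, 0) = 59.6
Node 0 (S = 135): V_0 = e^(−0.03)·[0.4993·0.0000 + 0.5007·59.5974] = 28.9558

28.96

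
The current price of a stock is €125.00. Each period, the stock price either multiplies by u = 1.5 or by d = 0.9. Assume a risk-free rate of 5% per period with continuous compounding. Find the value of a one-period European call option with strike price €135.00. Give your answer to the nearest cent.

Risk-neutral probability p = (e^0.05 − 0.9)/(1.5 − 0.9) = 0.1513/0.6000 = 0.2521
Terminal stock prices: S_u = 187.5, S_d = 112.5
Terminal payoffs (S − K): max(52.5, 0) = 52.5, max(-22.5, 0) = 0
Node 0 (S = 125): V_0 = e^(−0.05)·[0.2521·52.5000 + 0.7479·0.0000] = 12.5907

€12.59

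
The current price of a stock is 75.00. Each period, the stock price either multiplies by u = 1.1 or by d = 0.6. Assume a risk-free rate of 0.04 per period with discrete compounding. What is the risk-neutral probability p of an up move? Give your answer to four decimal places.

Risk-neutral probability p = (1 + 0.04 − 0.6)/(1.1 − 0.6) = 0.4400/0.5000 = 0.8800

p = 0.8800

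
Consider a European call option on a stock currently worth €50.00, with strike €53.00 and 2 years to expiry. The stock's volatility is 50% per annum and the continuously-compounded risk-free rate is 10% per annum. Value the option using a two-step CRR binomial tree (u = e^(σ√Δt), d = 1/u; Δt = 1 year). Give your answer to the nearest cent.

€15.54

CRR parameters: u = e^(σ√Δt) = e^(0.5·√1) = 1.6487, d = 1/u = 0.6065
Per-period rate: rΔt = 0.1·1 = 0.1, so R = e^0.1 = 1.1052
Risk-neutral probability p = (e^0.1 − 0.6065)/(1.6487 − 0.6065) = 0.4986/1.0422 = 0.4785
Terminal stock prices: S_uu = 135.9, S_ud = 50, S_dd = 18.39
Terminal payoffs (S − K): max(82.91, 0) = 82.91, max(-3, 0) = 0, max(-34.61, 0) = 0
Node u (S = 82.44): V_u = e^(−0.1)·[0.4785·82.9141 + 0.5215·0.0000] = 35.8954
Node d (S = 30.33): V_d = e^(−0.1)·[0.4785·0.0000 + 0.5215·0.0000] = 0.0000
Node 0 (S = 50): V_0 = e^(−0.1)·[0.4785·35.8954 + 0.5215·0.0000] = 15.5400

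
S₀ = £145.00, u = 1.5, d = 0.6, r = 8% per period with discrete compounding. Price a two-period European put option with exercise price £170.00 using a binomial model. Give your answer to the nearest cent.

Risk-neutral probability p = (1 + 0.08 − 0.6)/(1.5 − 0.6) = 0.4800/0.9000 = 0.5333
Terminal stock prices: S_uu = 326.2, S_ud = 130.5, S_dd = 52.2
Terminal payoffs (K − S): max(-156.2, 0) = 0, max(39.5, 0) = 39.5, max(117.8, 0) = 117.8
Node u (S = 217.5): V_u = 1/1.08·[0.5333·0.0000 + 0.4667·39.5000] = 17.0679
Node d (S = 87): V_d = 1/1.08·[0.5333·39.5000 + 0.4667·117.8000] = 70.4074
Node 0 (S = 145): V_0 = 1/1.08·[0.5333·17.0679 + 0.4667·70.4074] = 38.8515

£38.85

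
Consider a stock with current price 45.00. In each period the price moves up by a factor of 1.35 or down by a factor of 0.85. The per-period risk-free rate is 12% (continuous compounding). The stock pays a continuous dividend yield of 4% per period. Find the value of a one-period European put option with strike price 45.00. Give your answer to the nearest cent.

3.19

Per-period risk-free factor R = e^0.12 = 1.1275; dividend-adjusted growth = e^(0.12−0.04) = 1.0833.
Risk-neutral probability p = (1.0833 − 0.85)/(1.35 − 0.85) = 0.2333/0.5000 = 0.4666
Terminal stock prices: S_u = 60.75, S_d = 38.25
Terminal payoffs (K − S): max(-15.75, 0) = 0, max(6.75, 0) = 6.75
Node 0 (S = 45): V_0 = e^(−0.12)·[0.4666·0.0000 + 0.5334·6.7500] = 3.1935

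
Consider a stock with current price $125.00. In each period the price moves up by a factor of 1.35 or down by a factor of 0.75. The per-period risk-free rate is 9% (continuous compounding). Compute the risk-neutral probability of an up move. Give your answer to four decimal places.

Risk-neutral probability p = (e^0.09 − 0.75)/(1.35 − 0.75) = 0.3442/0.6000 = 0.5736

p = 0.5736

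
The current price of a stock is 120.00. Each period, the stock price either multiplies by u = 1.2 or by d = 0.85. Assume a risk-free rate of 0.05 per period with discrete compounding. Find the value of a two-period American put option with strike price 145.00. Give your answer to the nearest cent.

25.00

Risk-neutral probability p = (1 + 0.05 − 0.85)/(1.2 − 0.85) = 0.2000/0.3500 = 0.5714
Terminal stock prices: S_uu = 172.8, S_ud = 122.4, S_dd = 86.7
Terminal payoffs (K − S): max(-27.8, 0) = 0, max(22.6, 0) = 22.6, max(58.3, 0) = 58.3
Node u (S = 144): continuation = 1/1.05·[0.5714·0.0000 + 0.4286·22.6000] = 9.2245; exercise value = 1.0000 ≤ continuation, so V_u = 9.2245
Node d (S = 102): continuation = 1/1.05·[0.5714·22.6000 + 0.4286·58.3000] = 36.0952; exercise value = 43.0000 > continuation, so V_d = 43.0000 (exercise)
Node 0 (S = 120): continuation = 1/1.05·[0.5714·9.2245 + 0.4286·43.0000] = 22.5712; exercise value = 25.0000 > continuation, so V_0 = 25.0000 (exercise)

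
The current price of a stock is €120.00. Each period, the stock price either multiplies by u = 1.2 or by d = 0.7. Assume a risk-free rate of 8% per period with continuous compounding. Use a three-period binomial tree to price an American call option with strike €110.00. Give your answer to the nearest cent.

Risk-neutral probability p = (e^0.08 − 0.7)/(1.2 − 0.7) = 0.3833/0.5000 = 0.7666
Terminal stock prices: S_uuu = 207.4, S_uud = 121, S_udd = 70.56, S_ddd = 41.16
Terminal payoffs (S − K): max(97.36, 0) = 97.36, max(10.96, 0) = 10.96, max(-39.44, 0) = 0, max(-68.84, 0) = 0
Node uu (S = 172.8): continuation = e^(−0.08)·[0.7666·97.3600 + 0.2334·10.9600] = 71.2572; exercise value = 62.8000 ≤ continuation, so V_uu = 71.2572
Node ud (S = 100.8): continuation = e^(−0.08)·[0.7666·10.9600 + 0.2334·0.0000] = 7.7557; exercise value = 0.0000 ≤ continuation, so V_ud = 7.7557
Node dd (S = 58.8): continuation = e^(−0.08)·[0.7666·0.0000 + 0.2334·0.0000] = 0.0000; exercise value = 0.0000 ≤ continuation, so V_dd = 0.0000
Node u (S = 144): continuation = e^(−0.08)·[0.7666·71.2572 + 0.2334·7.7557] = 52.0954; exercise value = 34.0000 ≤ continuation, so V_u = 52.0954
Node d (S = 84): continuation = e^(−0.08)·[0.7666·7.7557 + 0.2334·0.0000] = 5.4882; exercise value = 0.0000 ≤ continuation, so V_d = 5.4882
Node 0 (S = 120): continuation = e^(−0.08)·[0.7666·52.0954 + 0.2334·5.4882] = 38.0473; exercise value = 10.0000 ≤ continuation, so V_0 = 38.0473

€38.05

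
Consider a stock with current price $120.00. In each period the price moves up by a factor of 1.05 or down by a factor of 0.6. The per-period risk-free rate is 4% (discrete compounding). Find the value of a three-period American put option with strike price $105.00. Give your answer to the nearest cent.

$1.78

Risk-neutral probability p = (1 + 0.04 − 0.6)/(1.05 − 0.6) = 0.4400/0.4500 = 0.9778
Terminal stock prices: S_uuu = 138.9, S_uud = 79.38, S_udd = 45.36, S_ddd = 25.92
Terminal payoffs (K − S): max(-33.92, 0) = 0, max(25.62, 0) = 25.62, max(59.64, 0) = 59.64, max(79.08, 0) = 79.08
Node uu (S = 132.3): continuation = 1/1.04·[0.9778·0.0000 + 0.0222·25.6200] = 0.5474; exercise value = 0.0000 ≤ continuation, so V_uu = 0.5474
Node ud (S = 75.6): continuation = 1/1.04·[0.9778·25.6200 + 0.0222·59.6400] = 25.3615; exercise value = 29.4000 > continuation, so V_ud = 29.4000 (exercise)
Node dd (S = 43.2): continuation = 1/1.04·[0.9778·59.6400 + 0.0222·79.0800] = 57.7615; exercise value = 61.8000 > continuation, so V_dd = 61.8000 (exercise)
Node u (S = 126): continuation = 1/1.04·[0.9778·0.5474 + 0.0222·29.4000] = 1.1429; exercise value = 0.0000 ≤ continuation, so V_u = 1.1429
Node d (S = 72): continuation = 1/1.04·[0.9778·29.4000 + 0.0222·61.8000] = 28.9615; exercise value = 33.0000 > continuation, so V_d = 33.0000 (exercise)
Node 0 (S = 120): continuation = 1/1.04·[0.9778·1.1429 + 0.0222·33.0000] = 1.7796; exercise value = 0.0000 ≤ continuation, so V_0 = 1.7796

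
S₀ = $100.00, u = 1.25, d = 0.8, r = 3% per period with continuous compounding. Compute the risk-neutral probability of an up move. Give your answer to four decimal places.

p = 0.5121

Risk-neutral probability p = (e^0.03 − 0.8)/(1.25 − 0.8) = 0.2305/0.4500 = 0.5121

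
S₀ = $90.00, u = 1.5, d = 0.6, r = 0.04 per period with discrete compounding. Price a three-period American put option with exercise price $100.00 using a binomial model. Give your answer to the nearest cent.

Risk-neutral probability p = (1 + 0.04 − 0.6)/(1.5 − 0.6) = 0.4400/0.9000 = 0.4889
Terminal stock prices: S_uuu = 303.8, S_uud = 121.5, S_udd = 48.6, S_ddd = 19.44
Terminal payoffs (K − S): max(-203.8, 0) = 0, max(-21.5, 0) = 0, max(51.4, 0) = 51.4, max(80.56, 0) = 80.56
Node uu (S = 202.5): continuation = 1/1.04·[0.4889·0.0000 + 0.5111·0.0000] = 0.0000; exercise value = 0.0000 ≤ continuation, so V_uu = 0.0000
Node ud (S = 81): continuation = 1/1.04·[0.4889·0.0000 + 0.5111·51.4000] = 25.2607; exercise value = 19.0000 ≤ continuation, so V_ud = 25.2607
Node dd (S = 32.4): continuation = 1/1.04·[0.4889·51.4000 + 0.5111·80.5600] = 63.7538; exercise value = 67.6000 > continuation, so V_dd = 67.6000 (exercise)
Node u (S = 135): continuation = 1/1.04·[0.4889·0.0000 + 0.5111·25.2607] = 12.4144; exercise value = 0.0000 ≤ continuation, so V_u = 12.4144
Node d (S = 54): continuation = 1/1.04·[0.4889·25.2607 + 0.5111·67.6000] = 45.0969; exercise value = 46.0000 > continuation, so V_d = 46.0000 (exercise)
Node 0 (S = 90): continuation = 1/1.04·[0.4889·12.4144 + 0.5111·46.0000] = 28.4427; exercise value = 10.0000 ≤ continuation, so V_0 = 28.4427

$28.44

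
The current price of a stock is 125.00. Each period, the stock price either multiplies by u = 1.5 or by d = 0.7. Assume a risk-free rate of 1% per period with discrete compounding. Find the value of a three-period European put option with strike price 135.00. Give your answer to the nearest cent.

Risk-neutral probability p = (1 + 0.01 − 0.7)/(1.5 − 0.7) = 0.3100/0.8000 = 0.3875
Terminal stock prices: S_uuu = 421.9, S_uud = 196.9, S_udd = 91.87, S_ddd = 42.87
Terminal payoffs (K − S): max(-286.9, 0) = 0, max(-61.88, 0) = 0, max(43.13, 0) = 43.13, max(92.12, 0) = 92.12
Node uu (S = 281.2): V_uu = 1/1.01·[0.3875·0.0000 + 0.6125·0.0000] = 0.0000
Node ud (S = 131.2): V_ud = 1/1.01·[0.3875·0.0000 + 0.6125·43.1250] = 26.1525
Node dd (S = 61.25): V_dd = 1/1.01·[0.3875·43.1250 + 0.6125·92.1250] = 72.4134
Node u (S = 187.5): V_u = 1/1.01·[0.3875·0.0000 + 0.6125·26.1525] = 15.8598
Node d (S = 87.5): V_d = 1/1.01·[0.3875·26.1525 + 0.6125·72.4134] = 53.9478
Node 0 (S = 125): V_0 = 1/1.01·[0.3875·15.8598 + 0.6125·53.9478] = 38.8007

38.80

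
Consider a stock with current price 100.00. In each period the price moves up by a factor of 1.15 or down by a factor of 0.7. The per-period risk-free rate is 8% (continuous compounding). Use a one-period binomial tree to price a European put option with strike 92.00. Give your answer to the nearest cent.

3.01

Risk-neutral probability p = (e^0.08 − 0.7)/(1.15 − 0.7) = 0.3833/0.4500 = 0.8517
Terminal stock prices: S_u = 115, S_d = 70
Terminal payoffs (K − S): max(-23, 0) = 0, max(22, 0) = 22
Node 0 (S = 100): V_0 = e^(−0.08)·[0.8517·0.0000 + 0.1483·22.0000] = 3.0108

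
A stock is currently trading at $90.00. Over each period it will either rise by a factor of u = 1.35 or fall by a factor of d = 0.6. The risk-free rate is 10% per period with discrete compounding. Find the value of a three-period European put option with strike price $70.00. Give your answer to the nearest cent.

$5.79

Risk-neutral probability p = (1 + 0.1 − 0.6)/(1.35 − 0.6) = 0.5000/0.7500 = 0.6667
Terminal stock prices: S_uuu = 221.4, S_uud = 98.42, S_udd = 43.74, S_ddd = 19.44
Terminal payoffs (K − S): max(-151.4, 0) = 0, max(-28.42, 0) = 0, max(26.26, 0) = 26.26, max(50.56, 0) = 50.56
Node uu (S = 164): V_uu = 1/1.1·[0.6667·0.0000 + 0.3333·0.0000] = 0.0000
Node ud (S = 72.9): V_ud = 1/1.1·[0.6667·0.0000 + 0.3333·26.2600] = 7.9576
Node dd (S = 32.4): V_dd = 1/1.1·[0.6667·26.2600 + 0.3333·50.5600] = 31.2364
Node u (S = 121.5): V_u = 1/1.1·[0.6667·0.0000 + 0.3333·7.9576] = 2.4114
Node d (S = 54): V_d = 1/1.1·[0.6667·7.9576 + 0.3333·31.2364] = 14.2883
Node 0 (S = 90): V_0 = 1/1.1·[0.6667·2.4114 + 0.3333·14.2883] = 5.7912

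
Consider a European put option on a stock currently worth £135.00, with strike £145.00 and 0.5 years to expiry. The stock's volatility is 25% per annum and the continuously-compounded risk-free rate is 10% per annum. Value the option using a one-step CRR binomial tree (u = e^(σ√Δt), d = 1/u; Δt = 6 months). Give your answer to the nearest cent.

CRR parameters: u = e^(σ√Δt) = e^(0.25·√0.5) = 1.1934, d = 1/u = 0.8380
Per-period rate: rΔt = 0.1·0.5 = 0.05, so R = e^0.05 = 1.0513
Risk-neutral probability p = (e^0.05 − 0.8380)/(1.1934 − 0.8380) = 0.2133/0.3554 = 0.6002
Terminal stock prices: S_u = 161.1, S_d = 113.1
Terminal payoffs (K − S): max(-16.1, 0) = 0, max(31.87, 0) = 31.87
Node 0 (S = 135): V_0 = e^(−0.05)·[0.6002·0.0000 + 0.3998·31.8745] = 12.1224

£12.12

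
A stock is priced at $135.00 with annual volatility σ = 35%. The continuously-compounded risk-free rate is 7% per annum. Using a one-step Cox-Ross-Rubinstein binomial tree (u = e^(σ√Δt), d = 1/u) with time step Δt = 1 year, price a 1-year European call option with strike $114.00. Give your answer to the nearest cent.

CRR parameters: u = e^(σ√Δt) = e^(0.35·√1) = 1.4191, d = 1/u = 0.7047
Per-period rate: rΔt = 0.07·1 = 0.07, so R = e^0.07 = 1.0725
Risk-neutral probability p = (e^0.07 − 0.7047)/(1.4191 − 0.7047) = 0.3678/0.7144 = 0.5149
Terminal stock prices: S_u = 191.6, S_d = 95.13
Terminal payoffs (S − K): max(77.57, 0) = 77.57, max(-18.87, 0) = 0
Node 0 (S = 135): V_0 = e^(−0.07)·[0.5149·77.5741 + 0.4851·0.0000] = 37.2411

$37.24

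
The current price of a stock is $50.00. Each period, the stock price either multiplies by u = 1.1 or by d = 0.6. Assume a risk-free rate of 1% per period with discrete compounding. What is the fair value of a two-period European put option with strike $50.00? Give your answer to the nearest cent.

Risk-neutral probability p = (1 + 0.01 − 0.6)/(1.1 − 0.6) = 0.4100/0.5000 = 0.8200
Terminal stock prices: S_uu = 60.5, S_ud = 33, S_dd = 18
Terminal payoffs (K − S): max(-10.5, 0) = 0, max(17, 0) = 17, max(32, 0) = 32
Node u (S = 55): V_u = 1/1.01·[0.8200·0.0000 + 0.1800·17.0000] = 3.0297
Node d (S = 30): V_d = 1/1.01·[0.8200·17.0000 + 0.1800·32.0000] = 19.5050
Node 0 (S = 50): V_0 = 1/1.01·[0.8200·3.0297 + 0.1800·19.5050] = 5.9359

$5.94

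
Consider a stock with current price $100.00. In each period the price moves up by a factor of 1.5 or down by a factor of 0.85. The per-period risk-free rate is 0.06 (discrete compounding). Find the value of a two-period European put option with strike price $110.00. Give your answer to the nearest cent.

$15.40

Risk-neutral probability p = (1 + 0.06 − 0.85)/(1.5 − 0.85) = 0.2100/0.6500 = 0.3231
Terminal stock prices: S_uu = 225, S_ud = 127.5, S_dd = 72.25
Terminal payoffs (K − S): max(-115, 0) = 0, max(-17.5, 0) = 0, max(37.75, 0) = 37.75
Node u (S = 150): V_u = 1/1.06·[0.3231·0.0000 + 0.6769·0.0000] = 0.0000
Node d (S = 85): V_d = 1/1.06·[0.3231·0.0000 + 0.6769·37.7500] = 24.1074
Node 0 (S = 100): V_0 = 1/1.06·[0.3231·0.0000 + 0.6769·24.1074] = 15.3951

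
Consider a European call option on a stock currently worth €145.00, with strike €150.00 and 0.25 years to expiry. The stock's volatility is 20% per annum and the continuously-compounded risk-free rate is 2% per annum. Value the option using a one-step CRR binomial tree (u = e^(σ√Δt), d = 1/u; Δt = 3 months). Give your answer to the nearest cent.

€5.10

CRR parameters: u = e^(σ√Δt) = e^(0.2·√0.25) = 1.1052, d = 1/u = 0.9048
Per-period rate: rΔt = 0.02·0.25 = 0.005, so R = e^0.005 = 1.0050
Risk-neutral probability p = (e^0.005 − 0.9048)/(1.1052 − 0.9048) = 0.1002/0.2003 = 0.5000
Terminal stock prices: S_u = 160.2, S_d = 131.2
Terminal payoffs (S − K): max(10.25, 0) = 10.25, max(-18.8, 0) = 0
Node 0 (S = 145): V_0 = e^(−0.005)·[0.5000·10.2498 + 0.5000·0.0000] = 5.0998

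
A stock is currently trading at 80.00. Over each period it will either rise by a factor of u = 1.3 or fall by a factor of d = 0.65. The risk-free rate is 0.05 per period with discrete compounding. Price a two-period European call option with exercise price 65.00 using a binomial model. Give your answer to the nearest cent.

25.23

Risk-neutral probability p = (1 + 0.05 − 0.65)/(1.3 − 0.65) = 0.4000/0.6500 = 0.6154
Terminal stock prices: S_uu = 135.2, S_ud = 67.6, S_dd = 33.8
Terminal payoffs (S − K): max(70.2, 0) = 70.2, max(2.6, 0) = 2.6, max(-31.2, 0) = 0
Node u (S = 104): V_u = 1/1.05·[0.6154·70.2000 + 0.3846·2.6000] = 42.0952
Node d (S = 52): V_d = 1/1.05·[0.6154·2.6000 + 0.3846·0.0000] = 1.5238
Node 0 (S = 80): V_0 = 1/1.05·[0.6154·42.0952 + 0.3846·1.5238] = 25.2294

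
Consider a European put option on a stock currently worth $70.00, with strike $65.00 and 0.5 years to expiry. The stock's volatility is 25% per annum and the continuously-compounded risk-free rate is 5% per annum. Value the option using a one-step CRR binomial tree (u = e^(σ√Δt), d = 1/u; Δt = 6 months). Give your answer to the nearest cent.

CRR parameters: u = e^(σ√Δt) = e^(0.25·√0.5) = 1.1934, d = 1/u = 0.8380
Per-period rate: rΔt = 0.05·0.5 = 0.025, so R = e^0.025 = 1.0253
Risk-neutral probability p = (e^0.025 − 0.8380)/(1.1934 − 0.8380) = 0.1873/0.3554 = 0.5272
Terminal stock prices: S_u = 83.54, S_d = 58.66
Terminal payoffs (K − S): max(-18.54, 0) = 0, max(6.342, 0) = 6.342
Node 0 (S = 70): V_0 = e^(−0.025)·[0.5272·0.0000 + 0.4728·6.3423] = 2.9249

$2.92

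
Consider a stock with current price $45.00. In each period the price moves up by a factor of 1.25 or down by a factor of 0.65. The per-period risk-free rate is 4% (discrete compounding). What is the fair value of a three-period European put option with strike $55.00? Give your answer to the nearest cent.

$11.92

Risk-neutral probability p = (1 + 0.04 − 0.65)/(1.25 − 0.65) = 0.3900/0.6000 = 0.6500
Terminal stock prices: S_uuu = 87.89, S_uud = 45.7, S_udd = 23.77, S_ddd = 12.36
Terminal payoffs (K − S): max(-32.89, 0) = 0, max(9.297, 0) = 9.297, max(31.23, 0) = 31.23, max(42.64, 0) = 42.64
Node uu (S = 70.31): V_uu = 1/1.04·[0.6500·0.0000 + 0.3500·9.2969] = 3.1288
Node ud (S = 36.56): V_ud = 1/1.04·[0.6500·9.2969 + 0.3500·31.2344] = 16.3221
Node dd (S = 19.01): V_dd = 1/1.04·[0.6500·31.2344 + 0.3500·42.6419] = 33.8721
Node u (S = 56.25): V_u = 1/1.04·[0.6500·3.1288 + 0.3500·16.3221] = 7.4485
Node d (S = 29.25): V_d = 1/1.04·[0.6500·16.3221 + 0.3500·33.8721] = 21.6006
Node 0 (S = 45): V_0 = 1/1.04·[0.6500·7.4485 + 0.3500·21.6006] = 11.9247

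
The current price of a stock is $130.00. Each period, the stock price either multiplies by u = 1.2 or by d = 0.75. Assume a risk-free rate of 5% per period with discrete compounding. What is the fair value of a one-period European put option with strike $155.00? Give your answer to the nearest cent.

$18.25

Risk-neutral probability p = (1 + 0.05 − 0.75)/(1.2 − 0.75) = 0.3000/0.4500 = 0.6667
Terminal stock prices: S_u = 156, S_d = 97.5
Terminal payoffs (K − S): max(-1, 0) = 0, max(57.5, 0) = 57.5
Node 0 (S = 130): V_0 = 1/1.05·[0.6667·0.0000 + 0.3333·57.5000] = 18.2540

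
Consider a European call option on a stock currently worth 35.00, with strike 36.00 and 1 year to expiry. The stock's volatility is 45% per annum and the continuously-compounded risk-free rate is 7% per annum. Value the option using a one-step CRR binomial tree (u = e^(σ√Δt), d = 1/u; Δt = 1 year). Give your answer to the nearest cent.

8.23

CRR parameters: u = e^(σ√Δt) = e^(0.45·√1) = 1.5683, d = 1/u = 0.6376
Per-period rate: rΔt = 0.07·1 = 0.07, so R = e^0.07 = 1.0725
Risk-neutral probability p = (e^0.07 − 0.6376)/(1.5683 − 0.6376) = 0.4349/0.9307 = 0.4673
Terminal stock prices: S_u = 54.89, S_d = 22.32
Terminal payoffs (S − K): max(18.89, 0) = 18.89, max(-13.68, 0) = 0
Node 0 (S = 35): V_0 = e^(−0.07)·[0.4673·18.8909 + 0.5327·0.0000] = 8.2304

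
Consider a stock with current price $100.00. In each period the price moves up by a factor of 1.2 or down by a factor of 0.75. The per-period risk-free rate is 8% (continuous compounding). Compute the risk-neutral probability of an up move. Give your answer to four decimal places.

Risk-neutral probability p = (e^0.08 − 0.75)/(1.2 − 0.75) = 0.3333/0.4500 = 0.7406

p = 0.7406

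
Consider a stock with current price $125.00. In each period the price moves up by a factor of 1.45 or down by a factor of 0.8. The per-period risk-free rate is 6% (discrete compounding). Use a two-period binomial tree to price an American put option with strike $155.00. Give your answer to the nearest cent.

$33.27

Risk-neutral probability p = (1 + 0.06 − 0.8)/(1.45 − 0.8) = 0.2600/0.6500 = 0.4000
Terminal stock prices: S_uu = 262.8, S_ud = 145, S_dd = 80
Terminal payoffs (K − S): max(-107.8, 0) = 0, max(10, 0) = 10, max(75, 0) = 75
Node u (S = 181.2): continuation = 1/1.06·[0.4000·0.0000 + 0.6000·10.0000] = 5.6604; exercise value = 0.0000 ≤ continuation, so V_u = 5.6604
Node d (S = 100): continuation = 1/1.06·[0.4000·10.0000 + 0.6000·75.0000] = 46.2264; exercise value = 55.0000 > continuation, so V_d = 55.0000 (exercise)
Node 0 (S = 125): continuation = 1/1.06·[0.4000·5.6604 + 0.6000·55.0000] = 33.2681; exercise value = 30.0000 ≤ continuation, so V_0 = 33.2681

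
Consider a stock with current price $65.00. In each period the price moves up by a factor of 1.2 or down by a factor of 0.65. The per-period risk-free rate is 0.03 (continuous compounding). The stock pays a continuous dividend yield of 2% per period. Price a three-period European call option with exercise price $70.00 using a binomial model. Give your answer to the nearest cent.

Per-period risk-free factor R = e^0.03 = 1.0305; dividend-adjusted growth = e^(0.03−0.02) = 1.0101.
Risk-neutral probability p = (1.0101 − 0.65)/(1.2 − 0.65) = 0.3601/0.5500 = 0.6546
Terminal stock prices: S_uuu = 112.3, S_uud = 60.84, S_udd = 32.96, S_ddd = 17.85
Terminal payoffs (S − K): max(42.32, 0) = 42.32, max(-9.16, 0) = 0, max(-37.04, 0) = 0, max(-52.15, 0) = 0
Node uu (S = 93.6): V_uu = e^(−0.03)·[0.6546·42.3200 + 0.3454·0.0000] = 26.8854
Node ud (S = 50.7): V_ud = e^(−0.03)·[0.6546·0.0000 + 0.3454·0.0000] = 0.0000
Node dd (S = 27.46): V_dd = e^(−0.03)·[0.6546·0.0000 + 0.3454·0.0000] = 0.0000
Node u (S = 78): V_u = e^(−0.03)·[0.6546·26.8854 + 0.3454·0.0000] = 17.0800
Node d (S = 42.25): V_d = e^(−0.03)·[0.6546·0.0000 + 0.3454·0.0000] = 0.0000
Node 0 (S = 65): V_0 = e^(−0.03)·[0.6546·17.0800 + 0.3454·0.0000] = 10.8508

$10.85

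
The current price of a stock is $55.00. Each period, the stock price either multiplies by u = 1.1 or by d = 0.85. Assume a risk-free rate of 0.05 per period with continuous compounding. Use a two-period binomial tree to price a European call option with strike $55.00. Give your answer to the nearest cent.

$6.77

Risk-neutral probability p = (e^0.05 − 0.85)/(1.1 − 0.85) = 0.2013/0.2500 = 0.8051
Terminal stock prices: S_uu = 66.55, S_ud = 51.43, S_dd = 39.74
Terminal payoffs (S − K): max(11.55, 0) = 11.55, max(-3.575, 0) = 0, max(-15.26, 0) = 0
Node u (S = 60.5): V_u = e^(−0.05)·[0.8051·11.5500 + 0.1949·0.0000] = 8.8452
Node d (S = 46.75): V_d = e^(−0.05)·[0.8051·0.0000 + 0.1949·0.0000] = 0.0000
Node 0 (S = 55): V_0 = e^(−0.05)·[0.8051·8.8452 + 0.1949·0.0000] = 6.7738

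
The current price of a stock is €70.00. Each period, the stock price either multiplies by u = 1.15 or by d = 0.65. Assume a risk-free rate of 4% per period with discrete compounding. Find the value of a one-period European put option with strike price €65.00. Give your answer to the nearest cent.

Risk-neutral probability p = (1 + 0.04 − 0.65)/(1.15 − 0.65) = 0.3900/0.5000 = 0.7800
Terminal stock prices: S_u = 80.5, S_d = 45.5
Terminal payoffs (K − S): max(-15.5, 0) = 0, max(19.5, 0) = 19.5
Node 0 (S = 70): V_0 = 1/1.04·[0.7800·0.0000 + 0.2200·19.5000] = 4.1250

€4.12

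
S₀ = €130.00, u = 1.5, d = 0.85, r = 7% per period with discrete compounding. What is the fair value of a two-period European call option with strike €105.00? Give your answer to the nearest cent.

€42.52

Risk-neutral probability p = (1 + 0.07 − 0.85)/(1.5 − 0.85) = 0.2200/0.6500 = 0.3385
Terminal stock prices: S_uu = 292.5, S_ud = 165.8, S_dd = 93.92
Terminal payoffs (S − K): max(187.5, 0) = 187.5, max(60.75, 0) = 60.75, max(-11.08, 0) = 0
Node u (S = 195): V_u = 1/1.07·[0.3385·187.5000 + 0.6615·60.7500] = 96.8692
Node d (S = 110.5): V_d = 1/1.07·[0.3385·60.7500 + 0.6615·0.0000] = 19.2164
Node 0 (S = 130): V_0 = 1/1.07·[0.3385·96.8692 + 0.6615·19.2164] = 42.5223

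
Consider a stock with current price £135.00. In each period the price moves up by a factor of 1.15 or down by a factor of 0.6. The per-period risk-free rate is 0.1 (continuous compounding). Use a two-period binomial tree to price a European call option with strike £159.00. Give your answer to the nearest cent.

Risk-neutral probability p = (e^0.1 − 0.6)/(1.15 − 0.6) = 0.5052/0.5500 = 0.9185
Terminal stock prices: S_uu = 178.5, S_ud = 93.15, S_dd = 48.6
Terminal payoffs (S − K): max(19.54, 0) = 19.54, max(-65.85, 0) = 0, max(-110.4, 0) = 0
Node u (S = 155.2): V_u = e^(−0.1)·[0.9185·19.5375 + 0.0815·0.0000] = 16.2374
Node d (S = 81): V_d = e^(−0.1)·[0.9185·0.0000 + 0.0815·0.0000] = 0.0000
Node 0 (S = 135): V_0 = e^(−0.1)·[0.9185·16.2374 + 0.0815·0.0000] = 13.4946

£13.49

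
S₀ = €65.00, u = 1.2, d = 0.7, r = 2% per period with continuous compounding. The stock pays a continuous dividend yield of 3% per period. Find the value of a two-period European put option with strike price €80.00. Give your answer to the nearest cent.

Per-period risk-free factor R = e^0.02 = 1.0202; dividend-adjusted growth = e^(0.02−0.03) = 0.9900.
Risk-neutral probability p = (0.9900 − 0.7)/(1.2 − 0.7) = 0.2900/0.5000 = 0.5801
Terminal stock prices: S_uu = 93.6, S_ud = 54.6, S_dd = 31.85
Terminal payoffs (K − S): max(-13.6, 0) = 0, max(25.4, 0) = 25.4, max(48.15, 0) = 48.15
Node u (S = 78): V_u = e^(−0.02)·[0.5801·0.0000 + 0.4199·25.4000] = 10.4543
Node d (S = 45.5): V_d = e^(−0.02)·[0.5801·25.4000 + 0.4199·48.1500] = 34.2606
Node 0 (S = 65): V_0 = e^(−0.02)·[0.5801·10.4543 + 0.4199·34.2606] = 20.0456

€20.05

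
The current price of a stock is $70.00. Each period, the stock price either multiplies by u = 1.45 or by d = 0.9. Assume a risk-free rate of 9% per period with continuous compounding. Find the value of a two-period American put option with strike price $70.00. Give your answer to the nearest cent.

Risk-neutral probability p = (e^0.09 − 0.9)/(1.45 − 0.9) = 0.1942/0.5500 = 0.3530
Terminal stock prices: S_uu = 147.2, S_ud = 91.35, S_dd = 56.7
Terminal payoffs (K − S): max(-77.18, 0) = 0, max(-21.35, 0) = 0, max(13.3, 0) = 13.3
Node u (S = 101.5): continuation = e^(−0.09)·[0.3530·0.0000 + 0.6470·0.0000] = 0.0000; exercise value = 0.0000 ≤ continuation, so V_u = 0.0000
Node d (S = 63): continuation = e^(−0.09)·[0.3530·0.0000 + 0.6470·13.3000] = 7.8639; exercise value = 7.0000 ≤ continuation, so V_d = 7.8639
Node 0 (S = 70): continuation = e^(−0.09)·[0.3530·0.0000 + 0.6470·7.8639] = 4.6497; exercise value = 0.0000 ≤ continuation, so V_0 = 4.6497

$4.65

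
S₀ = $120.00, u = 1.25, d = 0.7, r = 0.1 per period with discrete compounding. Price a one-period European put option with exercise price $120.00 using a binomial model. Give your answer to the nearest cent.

$8.93

Risk-neutral probability p = (1 + 0.1 − 0.7)/(1.25 − 0.7) = 0.4000/0.5500 = 0.7273
Terminal stock prices: S_u = 150, S_d = 84
Terminal payoffs (K − S): max(-30, 0) = 0, max(36, 0) = 36
Node 0 (S = 120): V_0 = 1/1.1·[0.7273·0.0000 + 0.2727·36.0000] = 8.9256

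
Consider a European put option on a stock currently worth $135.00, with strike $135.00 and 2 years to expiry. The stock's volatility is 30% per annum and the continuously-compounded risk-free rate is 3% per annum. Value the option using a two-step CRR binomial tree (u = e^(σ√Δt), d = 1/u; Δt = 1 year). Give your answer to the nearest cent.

$15.78

CRR parameters: u = e^(σ√Δt) = e^(0.3·√1) = 1.3499, d = 1/u = 0.7408
Per-period rate: rΔt = 0.03·1 = 0.03, so R = e^0.03 = 1.0305
Risk-neutral probability p = (e^0.03 − 0.7408)/(1.3499 − 0.7408) = 0.2896/0.6090 = 0.4756
Terminal stock prices: S_uu = 246, S_ud = 135, S_dd = 74.09
Terminal payoffs (K − S): max(-111, 0) = 0, max(0, 0) = 0, max(60.91, 0) = 60.91
Node u (S = 182.2): V_u = e^(−0.03)·[0.4756·0.0000 + 0.5244·0.0000] = 0.0000
Node d (S = 100): V_d = e^(−0.03)·[0.4756·0.0000 + 0.5244·60.9104] = 30.9997
Node 0 (S = 135): V_0 = e^(−0.03)·[0.4756·0.0000 + 0.5244·30.9997] = 15.7769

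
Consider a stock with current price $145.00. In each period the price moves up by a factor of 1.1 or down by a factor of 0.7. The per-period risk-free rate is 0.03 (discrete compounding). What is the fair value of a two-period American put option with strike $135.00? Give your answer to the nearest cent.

Risk-neutral probability p = (1 + 0.03 − 0.7)/(1.1 − 0.7) = 0.3300/0.4000 = 0.8250
Terminal stock prices: S_uu = 175.5, S_ud = 111.6, S_dd = 71.05
Terminal payoffs (K − S): max(-40.45, 0) = 0, max(23.35, 0) = 23.35, max(63.95, 0) = 63.95
Node u (S = 159.5): continuation = 1/1.03·[0.8250·0.0000 + 0.1750·23.3500] = 3.9672; exercise value = 0.0000 ≤ continuation, so V_u = 3.9672
Node d (S = 101.5): continuation = 1/1.03·[0.8250·23.3500 + 0.1750·63.9500] = 29.5680; exercise value = 33.5000 > continuation, so V_d = 33.5000 (exercise)
Node 0 (S = 145): continuation = 1/1.03·[0.8250·3.9672 + 0.1750·33.5000] = 8.8694; exercise value = 0.0000 ≤ continuation, so V_0 = 8.8694

$8.87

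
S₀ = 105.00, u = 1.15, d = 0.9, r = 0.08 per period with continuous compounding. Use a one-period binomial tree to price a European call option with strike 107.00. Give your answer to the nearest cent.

9.31

Risk-neutral probability p = (e^0.08 − 0.9)/(1.15 − 0.9) = 0.1833/0.2500 = 0.7331
Terminal stock prices: S_u = 120.7, S_d = 94.5
Terminal payoffs (S − K): max(13.75, 0) = 13.75, max(-12.5, 0) = 0
Node 0 (S = 105): V_0 = e^(−0.08)·[0.7331·13.7500 + 0.2669·0.0000] = 9.3057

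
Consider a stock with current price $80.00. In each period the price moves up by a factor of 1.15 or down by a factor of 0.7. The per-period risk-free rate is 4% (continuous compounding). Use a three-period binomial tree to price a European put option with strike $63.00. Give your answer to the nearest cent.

$2.58

Risk-neutral probability p = (e^0.04 − 0.7)/(1.15 − 0.7) = 0.3408/0.4500 = 0.7574
Terminal stock prices: S_uuu = 121.7, S_uud = 74.06, S_udd = 45.08, S_ddd = 27.44
Terminal payoffs (K − S): max(-58.67, 0) = 0, max(-11.06, 0) = 0, max(17.92, 0) = 17.92, max(35.56, 0) = 35.56
Node uu (S = 105.8): V_uu = e^(−0.04)·[0.7574·0.0000 + 0.2426·0.0000] = 0.0000
Node ud (S = 64.4): V_ud = e^(−0.04)·[0.7574·0.0000 + 0.2426·17.9200] = 4.1777
Node dd (S = 39.2): V_dd = e^(−0.04)·[0.7574·17.9200 + 0.2426·35.5600] = 21.3297
Node u (S = 92): V_u = e^(−0.04)·[0.7574·0.0000 + 0.2426·4.1777] = 0.9739
Node d (S = 56): V_d = e^(−0.04)·[0.7574·4.1777 + 0.2426·21.3297] = 8.0125
Node 0 (S = 80): V_0 = e^(−0.04)·[0.7574·0.9739 + 0.2426·8.0125] = 2.5766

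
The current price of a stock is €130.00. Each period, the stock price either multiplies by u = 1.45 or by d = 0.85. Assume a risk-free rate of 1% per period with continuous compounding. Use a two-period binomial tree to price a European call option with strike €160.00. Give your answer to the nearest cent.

€7.99

Risk-neutral probability p = (e^0.01 − 0.85)/(1.45 − 0.85) = 0.1601/0.6000 = 0.2668
Terminal stock prices: S_uu = 273.3, S_ud = 160.2, S_dd = 93.92
Terminal payoffs (S − K): max(113.3, 0) = 113.3, max(0.225, 0) = 0.225, max(-66.08, 0) = 0
Node u (S = 188.5): V_u = e^(−0.01)·[0.2668·113.3250 + 0.7332·0.2250] = 30.0920
Node d (S = 110.5): V_d = e^(−0.01)·[0.2668·0.2250 + 0.7332·0.0000] = 0.0594
Node 0 (S = 130): V_0 = e^(−0.01)·[0.2668·30.0920 + 0.7332·0.0594] = 7.9903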